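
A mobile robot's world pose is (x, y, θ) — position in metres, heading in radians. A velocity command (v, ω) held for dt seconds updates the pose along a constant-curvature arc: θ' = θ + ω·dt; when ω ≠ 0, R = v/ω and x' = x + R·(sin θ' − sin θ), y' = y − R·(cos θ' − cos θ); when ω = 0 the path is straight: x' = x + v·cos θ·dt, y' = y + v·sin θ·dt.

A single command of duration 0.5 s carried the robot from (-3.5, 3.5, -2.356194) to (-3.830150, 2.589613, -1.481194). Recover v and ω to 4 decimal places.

v = 2.0000, ω = 1.7500

Δθ = -1.481194 − -2.356194 = 0.875000
ω = Δθ/dt = 0.875000/0.5 = 1.7500
R = −Δy/(cos θ' − cos θ) = 1.1429
v = R·ω = 1.1429·1.7500 = 2.0000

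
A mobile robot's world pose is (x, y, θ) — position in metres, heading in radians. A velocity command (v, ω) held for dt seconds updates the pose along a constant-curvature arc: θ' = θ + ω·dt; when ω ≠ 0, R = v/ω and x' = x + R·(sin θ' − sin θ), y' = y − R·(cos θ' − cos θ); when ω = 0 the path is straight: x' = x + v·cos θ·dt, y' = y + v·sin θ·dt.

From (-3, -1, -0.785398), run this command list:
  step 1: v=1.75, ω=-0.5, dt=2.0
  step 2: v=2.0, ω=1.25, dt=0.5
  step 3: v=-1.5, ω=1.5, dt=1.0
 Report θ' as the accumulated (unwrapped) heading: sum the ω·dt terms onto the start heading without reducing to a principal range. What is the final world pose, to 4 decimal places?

(-3.2091, -4.6554, 0.3396)

step 1: θ'=-1.7854 (R=-3.5000) → pose (-2.0552, -4.2202, -1.7854)
step 2: θ'=-1.1604 (R=1.6000) → pose (-1.9590, -5.1993, -1.1604)
step 3: θ'=0.3396 (R=-1.0000) → pose (-3.2091, -4.6554, 0.3396)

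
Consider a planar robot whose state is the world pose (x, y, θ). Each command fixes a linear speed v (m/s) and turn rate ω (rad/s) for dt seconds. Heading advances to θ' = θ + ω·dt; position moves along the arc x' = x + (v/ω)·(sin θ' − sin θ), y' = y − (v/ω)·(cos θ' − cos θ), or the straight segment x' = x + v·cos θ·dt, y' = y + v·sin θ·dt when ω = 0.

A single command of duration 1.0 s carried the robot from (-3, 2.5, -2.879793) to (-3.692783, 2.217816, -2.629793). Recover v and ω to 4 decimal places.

v = 0.7500, ω = 0.2500

Δθ = -2.629793 − -2.879793 = 0.250000
ω = Δθ/dt = 0.250000/1.0 = 0.2500
R = Δx/(sin θ' − sin θ) = 3.0000
v = R·ω = 3.0000·0.2500 = 0.7500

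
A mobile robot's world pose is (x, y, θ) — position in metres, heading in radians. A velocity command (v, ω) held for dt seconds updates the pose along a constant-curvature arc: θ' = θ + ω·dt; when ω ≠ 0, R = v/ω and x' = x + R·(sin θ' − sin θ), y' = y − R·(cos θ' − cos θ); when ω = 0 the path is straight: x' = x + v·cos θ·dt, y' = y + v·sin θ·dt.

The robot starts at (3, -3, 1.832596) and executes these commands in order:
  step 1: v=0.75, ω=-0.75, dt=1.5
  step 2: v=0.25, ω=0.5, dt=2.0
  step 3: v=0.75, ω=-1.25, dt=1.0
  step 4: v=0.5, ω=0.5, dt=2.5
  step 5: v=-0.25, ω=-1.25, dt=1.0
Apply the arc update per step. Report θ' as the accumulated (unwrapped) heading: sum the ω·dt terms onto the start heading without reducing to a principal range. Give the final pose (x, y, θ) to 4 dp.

(4.2547, -0.0862, 0.4576)

step 1: θ'=0.7076 (R=-1.0000) → pose (3.3159, -1.9813, 0.7076)
step 2: θ'=1.7076 (R=0.5000) → pose (3.4862, -1.5331, 1.7076)
step 3: θ'=0.4576 (R=-0.6000) → pose (3.8156, -0.9130, 0.4576)
step 4: θ'=1.7076 (R=1.0000) → pose (4.3644, 0.1205, 1.7076)
step 5: θ'=0.4576 (R=0.2000) → pose (4.2547, -0.0862, 0.4576)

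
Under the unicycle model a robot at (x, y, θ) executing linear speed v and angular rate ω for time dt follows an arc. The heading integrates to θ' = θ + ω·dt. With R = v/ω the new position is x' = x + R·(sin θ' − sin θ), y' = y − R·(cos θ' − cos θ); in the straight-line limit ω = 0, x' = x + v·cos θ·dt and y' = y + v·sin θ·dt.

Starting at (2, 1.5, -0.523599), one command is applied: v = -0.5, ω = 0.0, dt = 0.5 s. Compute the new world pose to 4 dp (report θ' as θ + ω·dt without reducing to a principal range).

θ' = -0.5236 + 0.0·0.5 = -0.5236
ω = 0 → straight: x' = 2 + -0.5·cos(-0.5236)·0.5 = 1.7835
y' = 1.5 + -0.5·sin(-0.5236)·0.5 = 1.6250

(1.7835, 1.6250, -0.5236)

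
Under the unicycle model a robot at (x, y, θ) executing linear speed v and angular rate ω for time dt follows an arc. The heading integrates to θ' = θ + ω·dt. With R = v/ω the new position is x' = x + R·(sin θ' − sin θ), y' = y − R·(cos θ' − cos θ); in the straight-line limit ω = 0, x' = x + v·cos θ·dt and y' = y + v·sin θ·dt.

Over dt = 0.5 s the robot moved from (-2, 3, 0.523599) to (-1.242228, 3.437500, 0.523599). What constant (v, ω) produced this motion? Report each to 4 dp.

Δθ = 0.523599 − 0.523599 = 0.000000
ω = Δθ/dt = 0.000000/0.5 = 0.0000
ω = 0 → v = (Δx·cos θ + Δy·sin θ)/dt = 1.7500

v = 1.7500, ω = 0.0000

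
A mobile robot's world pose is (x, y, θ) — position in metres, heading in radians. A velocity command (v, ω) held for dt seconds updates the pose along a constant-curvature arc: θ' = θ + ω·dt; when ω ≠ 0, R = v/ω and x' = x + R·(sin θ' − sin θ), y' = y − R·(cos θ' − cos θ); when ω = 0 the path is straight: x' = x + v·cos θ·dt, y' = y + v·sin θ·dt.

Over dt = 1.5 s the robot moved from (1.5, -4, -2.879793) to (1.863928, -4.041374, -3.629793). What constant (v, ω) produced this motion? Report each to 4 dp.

Δθ = -3.629793 − -2.879793 = -0.750000
ω = Δθ/dt = -0.750000/1.5 = -0.5000
R = Δx/(sin θ' − sin θ) = 0.5000
v = R·ω = 0.5000·-0.5000 = -0.2500

v = -0.2500, ω = -0.5000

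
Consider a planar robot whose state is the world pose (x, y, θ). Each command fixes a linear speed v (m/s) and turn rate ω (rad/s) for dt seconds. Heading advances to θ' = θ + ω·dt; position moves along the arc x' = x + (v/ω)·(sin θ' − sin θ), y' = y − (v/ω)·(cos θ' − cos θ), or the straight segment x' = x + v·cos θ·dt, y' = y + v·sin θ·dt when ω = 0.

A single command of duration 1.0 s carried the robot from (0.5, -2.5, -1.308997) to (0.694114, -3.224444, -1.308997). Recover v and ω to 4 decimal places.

Δθ = -1.308997 − -1.308997 = 0.000000
ω = Δθ/dt = 0.000000/1.0 = 0.0000
ω = 0 → v = (Δx·cos θ + Δy·sin θ)/dt = 0.7500

v = 0.7500, ω = 0.0000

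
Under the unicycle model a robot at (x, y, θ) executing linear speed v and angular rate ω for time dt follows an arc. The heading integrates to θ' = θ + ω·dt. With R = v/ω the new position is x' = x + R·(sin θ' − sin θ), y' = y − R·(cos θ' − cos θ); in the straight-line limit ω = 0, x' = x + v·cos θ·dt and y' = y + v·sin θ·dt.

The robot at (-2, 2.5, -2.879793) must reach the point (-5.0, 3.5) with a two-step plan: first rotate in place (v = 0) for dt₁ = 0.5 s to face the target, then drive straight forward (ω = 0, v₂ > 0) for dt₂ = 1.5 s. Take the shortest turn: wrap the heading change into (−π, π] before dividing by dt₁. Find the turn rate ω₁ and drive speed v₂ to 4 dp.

heading to target = atan2(3.5−2.5, -5−-2) = 2.8198
Δθ = wrap(2.8198 − -2.8798) = -0.5836; ω₁ = Δθ/dt₁ = -1.1671
distance = √((-5−-2)² + (3.5−2.5)²) = 3.1623; v₂ = distance/dt₂ = 2.1082

ω₁ = -1.1671, v₂ = 2.1082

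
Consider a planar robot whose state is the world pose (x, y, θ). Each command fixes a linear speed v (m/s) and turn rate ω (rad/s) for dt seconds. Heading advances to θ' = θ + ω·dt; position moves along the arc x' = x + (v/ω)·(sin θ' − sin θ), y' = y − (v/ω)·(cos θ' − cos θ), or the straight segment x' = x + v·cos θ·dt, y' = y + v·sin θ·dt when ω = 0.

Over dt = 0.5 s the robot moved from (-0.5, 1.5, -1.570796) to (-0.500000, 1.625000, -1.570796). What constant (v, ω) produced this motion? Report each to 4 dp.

v = -0.2500, ω = 0.0000

Δθ = -1.570796 − -1.570796 = 0.000000
ω = Δθ/dt = 0.000000/0.5 = 0.0000
ω = 0 → v = (Δx·cos θ + Δy·sin θ)/dt = -0.2500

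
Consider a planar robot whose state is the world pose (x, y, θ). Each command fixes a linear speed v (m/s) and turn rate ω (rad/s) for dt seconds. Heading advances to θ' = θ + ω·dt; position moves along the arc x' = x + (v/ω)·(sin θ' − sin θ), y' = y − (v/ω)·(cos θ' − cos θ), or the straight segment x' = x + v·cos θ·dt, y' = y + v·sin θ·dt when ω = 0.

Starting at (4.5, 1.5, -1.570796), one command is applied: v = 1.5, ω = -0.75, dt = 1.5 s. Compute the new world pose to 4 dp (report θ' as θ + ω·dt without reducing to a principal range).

θ' = -1.5708 + -0.75·1.5 = -2.6958
R = v/ω = 1.5/-0.75 = -2.0000
x' = 4.5 + -2.0000·(sin -2.6958 − sin -1.5708) = 3.3624
y' = 1.5 − -2.0000·(cos -2.6958 − cos -1.5708) = -0.3045

(3.3624, -0.3045, -2.6958)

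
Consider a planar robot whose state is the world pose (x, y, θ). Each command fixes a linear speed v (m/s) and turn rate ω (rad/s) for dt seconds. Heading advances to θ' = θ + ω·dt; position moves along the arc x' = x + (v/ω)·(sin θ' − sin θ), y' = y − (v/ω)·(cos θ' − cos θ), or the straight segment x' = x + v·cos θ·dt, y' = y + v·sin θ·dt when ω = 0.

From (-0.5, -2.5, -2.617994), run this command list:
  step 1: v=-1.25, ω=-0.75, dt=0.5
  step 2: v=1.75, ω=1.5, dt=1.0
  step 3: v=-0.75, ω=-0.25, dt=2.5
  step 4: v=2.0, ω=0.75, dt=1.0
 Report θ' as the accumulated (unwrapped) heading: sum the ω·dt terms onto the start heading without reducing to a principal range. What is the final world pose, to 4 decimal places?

step 1: θ'=-2.9930 (R=1.6667) → pose (0.0866, -2.2951, -2.9930)
step 2: θ'=-1.4930 (R=1.1667) → pose (-0.9038, -3.5396, -1.4930)
step 3: θ'=-2.1180 (R=3.0000) → pose (-0.4749, -1.7455, -2.1180)
step 4: θ'=-1.3680 (R=2.6667) → pose (-0.8096, -3.6701, -1.3680)

(-0.8096, -3.6701, -1.3680)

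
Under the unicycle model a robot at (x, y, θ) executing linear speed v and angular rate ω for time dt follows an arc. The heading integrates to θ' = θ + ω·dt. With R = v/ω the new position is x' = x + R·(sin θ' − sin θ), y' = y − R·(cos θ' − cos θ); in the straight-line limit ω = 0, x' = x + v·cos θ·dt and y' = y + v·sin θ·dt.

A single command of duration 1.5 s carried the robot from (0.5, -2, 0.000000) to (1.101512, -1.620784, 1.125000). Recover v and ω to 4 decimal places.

v = 0.5000, ω = 0.7500

Δθ = 1.125000 − 0.000000 = 1.125000
ω = Δθ/dt = 1.125000/1.5 = 0.7500
R = Δx/(sin θ' − sin θ) = 0.6667
v = R·ω = 0.6667·0.7500 = 0.5000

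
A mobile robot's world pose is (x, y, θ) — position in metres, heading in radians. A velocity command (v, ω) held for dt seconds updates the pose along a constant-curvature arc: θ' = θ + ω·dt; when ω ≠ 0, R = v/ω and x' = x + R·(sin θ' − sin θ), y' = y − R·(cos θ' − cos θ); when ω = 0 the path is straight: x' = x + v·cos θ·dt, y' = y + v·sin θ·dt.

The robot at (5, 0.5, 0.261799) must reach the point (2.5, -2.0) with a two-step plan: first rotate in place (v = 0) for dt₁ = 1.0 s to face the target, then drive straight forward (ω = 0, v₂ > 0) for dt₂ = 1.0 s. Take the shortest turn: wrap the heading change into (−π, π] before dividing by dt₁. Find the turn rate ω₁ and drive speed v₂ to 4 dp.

heading to target = atan2(-2−0.5, 2.5−5) = -2.3562
Δθ = wrap(-2.3562 − 0.2618) = -2.6180; ω₁ = Δθ/dt₁ = -2.6180
distance = √((2.5−5)² + (-2−0.5)²) = 3.5355; v₂ = distance/dt₂ = 3.5355

ω₁ = -2.6180, v₂ = 3.5355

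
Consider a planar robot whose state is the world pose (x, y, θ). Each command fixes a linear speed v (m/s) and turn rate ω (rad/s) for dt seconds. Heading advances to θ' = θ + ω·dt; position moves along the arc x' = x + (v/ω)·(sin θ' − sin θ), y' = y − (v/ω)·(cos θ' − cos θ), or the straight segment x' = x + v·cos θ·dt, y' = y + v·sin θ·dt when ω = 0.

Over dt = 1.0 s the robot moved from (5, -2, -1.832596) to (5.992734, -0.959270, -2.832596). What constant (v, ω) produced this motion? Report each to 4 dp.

v = -1.5000, ω = -1.0000

Δθ = -2.832596 − -1.832596 = -1.000000
ω = Δθ/dt = -1.000000/1.0 = -1.0000
R = −Δy/(cos θ' − cos θ) = 1.5000
v = R·ω = 1.5000·-1.0000 = -1.5000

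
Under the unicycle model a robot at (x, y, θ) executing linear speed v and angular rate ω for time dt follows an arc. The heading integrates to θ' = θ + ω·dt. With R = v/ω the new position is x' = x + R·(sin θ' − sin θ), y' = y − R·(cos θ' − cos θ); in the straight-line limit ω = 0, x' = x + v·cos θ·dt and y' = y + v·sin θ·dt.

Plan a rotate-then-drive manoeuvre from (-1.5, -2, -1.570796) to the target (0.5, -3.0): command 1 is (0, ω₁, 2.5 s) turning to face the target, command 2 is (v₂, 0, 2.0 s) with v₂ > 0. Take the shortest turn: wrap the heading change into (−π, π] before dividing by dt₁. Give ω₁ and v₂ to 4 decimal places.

ω₁ = 0.4429, v₂ = 1.1180

heading to target = atan2(-3−-2, 0.5−-1.5) = -0.4636
Δθ = wrap(-0.4636 − -1.5708) = 1.1071; ω₁ = Δθ/dt₁ = 0.4429
distance = √((0.5−-1.5)² + (-3−-2)²) = 2.2361; v₂ = distance/dt₂ = 1.1180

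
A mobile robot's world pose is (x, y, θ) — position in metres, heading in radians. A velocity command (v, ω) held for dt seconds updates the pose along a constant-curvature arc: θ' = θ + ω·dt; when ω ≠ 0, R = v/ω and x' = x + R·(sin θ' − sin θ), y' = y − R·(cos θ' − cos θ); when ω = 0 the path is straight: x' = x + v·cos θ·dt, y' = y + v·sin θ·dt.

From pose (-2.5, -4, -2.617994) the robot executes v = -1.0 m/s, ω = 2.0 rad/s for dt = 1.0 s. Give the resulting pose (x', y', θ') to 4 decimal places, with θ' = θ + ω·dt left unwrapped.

θ' = -2.6180 + 2.0·1.0 = -0.6180
R = v/ω = -1.0/2.0 = -0.5000
x' = -2.5 + -0.5000·(sin -0.6180 − sin -2.6180) = -2.4603
y' = -4 − -0.5000·(cos -0.6180 − cos -2.6180) = -3.1595

(-2.4603, -3.1595, -0.6180)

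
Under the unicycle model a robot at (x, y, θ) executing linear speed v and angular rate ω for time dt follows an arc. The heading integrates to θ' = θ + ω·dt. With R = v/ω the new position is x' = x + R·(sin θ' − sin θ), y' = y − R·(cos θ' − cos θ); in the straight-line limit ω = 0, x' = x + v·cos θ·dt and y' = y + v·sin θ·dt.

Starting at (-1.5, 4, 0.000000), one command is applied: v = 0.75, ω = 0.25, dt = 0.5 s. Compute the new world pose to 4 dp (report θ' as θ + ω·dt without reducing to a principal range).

(-1.1260, 4.0234, 0.1250)

θ' = 0.0000 + 0.25·0.5 = 0.1250
R = v/ω = 0.75/0.25 = 3.0000
x' = -1.5 + 3.0000·(sin 0.1250 − sin 0.0000) = -1.1260
y' = 4 − 3.0000·(cos 0.1250 − cos 0.0000) = 4.0234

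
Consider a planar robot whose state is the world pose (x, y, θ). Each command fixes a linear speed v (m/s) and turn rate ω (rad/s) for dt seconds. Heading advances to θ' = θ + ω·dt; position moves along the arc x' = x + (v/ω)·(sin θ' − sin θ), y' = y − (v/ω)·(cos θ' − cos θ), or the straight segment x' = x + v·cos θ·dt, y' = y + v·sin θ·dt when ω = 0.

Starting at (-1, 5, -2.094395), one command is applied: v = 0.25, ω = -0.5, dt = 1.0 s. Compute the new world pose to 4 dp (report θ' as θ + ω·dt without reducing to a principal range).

(-1.1729, 4.8230, -2.5944)

θ' = -2.0944 + -0.5·1.0 = -2.5944
R = v/ω = 0.25/-0.5 = -0.5000
x' = -1 + -0.5000·(sin -2.5944 − sin -2.0944) = -1.1729
y' = 5 − -0.5000·(cos -2.5944 − cos -2.0944) = 4.8230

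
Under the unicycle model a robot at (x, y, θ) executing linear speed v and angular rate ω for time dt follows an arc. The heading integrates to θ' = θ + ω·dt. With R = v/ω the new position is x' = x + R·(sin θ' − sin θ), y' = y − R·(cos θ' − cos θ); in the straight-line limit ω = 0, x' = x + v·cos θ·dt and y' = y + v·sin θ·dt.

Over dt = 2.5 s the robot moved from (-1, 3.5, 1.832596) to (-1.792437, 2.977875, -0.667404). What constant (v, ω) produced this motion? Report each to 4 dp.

Δθ = -0.667404 − 1.832596 = -2.500000
ω = Δθ/dt = -2.500000/2.5 = -1.0000
R = Δx/(sin θ' − sin θ) = 0.5000
v = R·ω = 0.5000·-1.0000 = -0.5000

v = -0.5000, ω = -1.0000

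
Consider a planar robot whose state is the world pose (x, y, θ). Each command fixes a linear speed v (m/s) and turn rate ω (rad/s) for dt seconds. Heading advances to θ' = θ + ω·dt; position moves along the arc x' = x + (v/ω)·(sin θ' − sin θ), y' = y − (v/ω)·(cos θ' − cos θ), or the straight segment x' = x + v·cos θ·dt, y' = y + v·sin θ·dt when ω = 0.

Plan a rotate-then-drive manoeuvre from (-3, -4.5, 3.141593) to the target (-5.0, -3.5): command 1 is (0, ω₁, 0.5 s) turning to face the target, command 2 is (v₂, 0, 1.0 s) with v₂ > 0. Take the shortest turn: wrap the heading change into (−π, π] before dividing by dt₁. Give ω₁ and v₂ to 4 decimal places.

ω₁ = -0.9273, v₂ = 2.2361

heading to target = atan2(-3.5−-4.5, -5−-3) = 2.6779
Δθ = wrap(2.6779 − 3.1416) = -0.4636; ω₁ = Δθ/dt₁ = -0.9273
distance = √((-5−-3)² + (-3.5−-4.5)²) = 2.2361; v₂ = distance/dt₂ = 2.2361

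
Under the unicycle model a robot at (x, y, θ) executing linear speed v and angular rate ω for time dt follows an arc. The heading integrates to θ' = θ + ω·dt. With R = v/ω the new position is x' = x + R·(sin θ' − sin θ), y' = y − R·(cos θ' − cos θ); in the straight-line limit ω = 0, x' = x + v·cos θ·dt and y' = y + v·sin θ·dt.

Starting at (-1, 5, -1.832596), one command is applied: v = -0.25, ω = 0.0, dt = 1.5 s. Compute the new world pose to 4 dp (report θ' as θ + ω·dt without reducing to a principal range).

θ' = -1.8326 + 0.0·1.5 = -1.8326
ω = 0 → straight: x' = -1 + -0.25·cos(-1.8326)·1.5 = -0.9029
y' = 5 + -0.25·sin(-1.8326)·1.5 = 5.3622

(-0.9029, 5.3622, -1.8326)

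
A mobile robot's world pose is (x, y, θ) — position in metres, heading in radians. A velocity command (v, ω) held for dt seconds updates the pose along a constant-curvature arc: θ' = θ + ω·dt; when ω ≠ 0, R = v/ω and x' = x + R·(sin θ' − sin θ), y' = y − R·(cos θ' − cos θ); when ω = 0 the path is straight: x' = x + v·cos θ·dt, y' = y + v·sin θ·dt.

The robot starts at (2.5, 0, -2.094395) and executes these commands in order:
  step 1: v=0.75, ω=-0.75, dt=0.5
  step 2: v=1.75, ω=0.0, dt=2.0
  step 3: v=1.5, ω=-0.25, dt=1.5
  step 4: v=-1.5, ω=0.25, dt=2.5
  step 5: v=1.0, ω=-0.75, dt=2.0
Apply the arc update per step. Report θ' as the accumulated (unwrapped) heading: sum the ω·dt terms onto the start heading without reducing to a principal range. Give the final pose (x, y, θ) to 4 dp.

step 1: θ'=-2.4694 (R=-1.0000) → pose (2.2567, -0.2825, -2.4694)
step 2: θ'=-2.4694 (straight) → pose (-0.4819, -2.4619, -2.4694)
step 3: θ'=-2.8444 (R=-6.0000) → pose (-2.4611, -3.5042, -2.8444)
step 4: θ'=-2.2194 (R=-6.0000) → pose (0.5634, -1.3916, -2.2194)
step 5: θ'=-3.7194 (R=-1.3333) → pose (-1.2274, -1.7031, -3.7194)

(-1.2274, -1.7031, -3.7194)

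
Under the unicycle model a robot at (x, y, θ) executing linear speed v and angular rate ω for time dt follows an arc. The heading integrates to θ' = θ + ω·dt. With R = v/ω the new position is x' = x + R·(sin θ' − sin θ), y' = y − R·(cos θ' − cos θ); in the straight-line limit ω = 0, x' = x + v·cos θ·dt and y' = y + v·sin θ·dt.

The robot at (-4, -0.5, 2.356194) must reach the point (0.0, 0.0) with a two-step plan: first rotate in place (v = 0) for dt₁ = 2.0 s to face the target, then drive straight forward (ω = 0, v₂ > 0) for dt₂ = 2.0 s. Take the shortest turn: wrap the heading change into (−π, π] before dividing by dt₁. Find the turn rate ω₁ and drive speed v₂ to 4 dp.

heading to target = atan2(0−-0.5, 0−-4) = 0.1244
Δθ = wrap(0.1244 − 2.3562) = -2.2318; ω₁ = Δθ/dt₁ = -1.1159
distance = √((0−-4)² + (0−-0.5)²) = 4.0311; v₂ = distance/dt₂ = 2.0156

ω₁ = -1.1159, v₂ = 2.0156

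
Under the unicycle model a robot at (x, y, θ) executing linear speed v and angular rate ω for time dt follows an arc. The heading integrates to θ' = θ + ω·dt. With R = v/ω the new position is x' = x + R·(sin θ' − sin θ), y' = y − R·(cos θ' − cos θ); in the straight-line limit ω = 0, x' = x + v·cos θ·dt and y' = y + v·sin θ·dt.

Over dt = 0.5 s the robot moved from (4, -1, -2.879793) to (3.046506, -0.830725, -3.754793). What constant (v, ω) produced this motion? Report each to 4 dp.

Δθ = -3.754793 − -2.879793 = -0.875000
ω = Δθ/dt = -0.875000/0.5 = -1.7500
R = Δx/(sin θ' − sin θ) = -1.1429
v = R·ω = -1.1429·-1.7500 = 2.0000

v = 2.0000, ω = -1.7500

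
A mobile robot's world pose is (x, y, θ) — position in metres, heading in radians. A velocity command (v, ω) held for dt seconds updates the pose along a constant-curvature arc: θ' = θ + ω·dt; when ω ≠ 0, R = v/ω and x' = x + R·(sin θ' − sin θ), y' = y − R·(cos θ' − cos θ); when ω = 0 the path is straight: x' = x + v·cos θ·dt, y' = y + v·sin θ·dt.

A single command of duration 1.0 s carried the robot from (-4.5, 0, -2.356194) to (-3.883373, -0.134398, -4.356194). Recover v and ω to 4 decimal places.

Δθ = -4.356194 − -2.356194 = -2.000000
ω = Δθ/dt = -2.000000/1.0 = -2.0000
R = Δx/(sin θ' − sin θ) = 0.3750
v = R·ω = 0.3750·-2.0000 = -0.7500

v = -0.7500, ω = -2.0000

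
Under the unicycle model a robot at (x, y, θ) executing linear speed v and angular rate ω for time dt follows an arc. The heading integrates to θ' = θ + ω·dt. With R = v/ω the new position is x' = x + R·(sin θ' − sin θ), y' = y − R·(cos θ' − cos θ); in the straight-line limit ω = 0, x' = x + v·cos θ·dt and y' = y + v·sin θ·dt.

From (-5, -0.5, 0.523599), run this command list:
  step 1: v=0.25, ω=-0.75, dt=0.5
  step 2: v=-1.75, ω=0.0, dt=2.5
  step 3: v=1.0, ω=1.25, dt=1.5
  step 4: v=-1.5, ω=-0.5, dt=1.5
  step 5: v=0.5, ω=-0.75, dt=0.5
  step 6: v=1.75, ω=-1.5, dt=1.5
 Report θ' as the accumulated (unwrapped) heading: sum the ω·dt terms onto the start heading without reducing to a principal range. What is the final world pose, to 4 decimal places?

step 1: θ'=0.1486 (R=-0.3333) → pose (-4.8827, -0.4590, 0.1486)
step 2: θ'=0.1486 (straight) → pose (-9.2095, -1.1067, 0.1486)
step 3: θ'=2.0236 (R=0.8000) → pose (-8.6085, 0.0344, 2.0236)
step 4: θ'=1.2736 (R=3.0000) → pose (-8.4377, -2.1566, 1.2736)
step 5: θ'=0.8986 (R=-0.6667) → pose (-8.3219, -1.9366, 0.8986)
step 6: θ'=-1.3514 (R=-1.1667) → pose (-6.2704, -2.4092, -1.3514)

(-6.2704, -2.4092, -1.3514)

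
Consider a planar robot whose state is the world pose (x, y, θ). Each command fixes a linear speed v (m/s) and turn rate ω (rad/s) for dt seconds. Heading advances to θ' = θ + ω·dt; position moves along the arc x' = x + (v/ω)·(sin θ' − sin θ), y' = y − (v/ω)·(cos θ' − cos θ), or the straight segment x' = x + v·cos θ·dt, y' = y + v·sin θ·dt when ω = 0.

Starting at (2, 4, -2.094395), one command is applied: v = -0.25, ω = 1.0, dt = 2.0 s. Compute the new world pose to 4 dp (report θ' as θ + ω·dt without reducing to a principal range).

(1.8071, 4.3739, -0.0944)

θ' = -2.0944 + 1.0·2.0 = -0.0944
R = v/ω = -0.25/1.0 = -0.2500
x' = 2 + -0.2500·(sin -0.0944 − sin -2.0944) = 1.8071
y' = 4 − -0.2500·(cos -0.0944 − cos -2.0944) = 4.3739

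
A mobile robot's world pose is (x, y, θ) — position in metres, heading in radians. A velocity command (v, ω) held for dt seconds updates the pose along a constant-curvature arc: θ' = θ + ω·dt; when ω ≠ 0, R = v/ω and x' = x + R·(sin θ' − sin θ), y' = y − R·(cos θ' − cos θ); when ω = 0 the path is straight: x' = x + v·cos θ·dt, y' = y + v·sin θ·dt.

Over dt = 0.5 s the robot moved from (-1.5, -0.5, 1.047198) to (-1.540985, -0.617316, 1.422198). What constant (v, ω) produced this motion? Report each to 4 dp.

v = -0.2500, ω = 0.7500

Δθ = 1.422198 − 1.047198 = 0.375000
ω = Δθ/dt = 0.375000/0.5 = 0.7500
R = −Δy/(cos θ' − cos θ) = -0.3333
v = R·ω = -0.3333·0.7500 = -0.2500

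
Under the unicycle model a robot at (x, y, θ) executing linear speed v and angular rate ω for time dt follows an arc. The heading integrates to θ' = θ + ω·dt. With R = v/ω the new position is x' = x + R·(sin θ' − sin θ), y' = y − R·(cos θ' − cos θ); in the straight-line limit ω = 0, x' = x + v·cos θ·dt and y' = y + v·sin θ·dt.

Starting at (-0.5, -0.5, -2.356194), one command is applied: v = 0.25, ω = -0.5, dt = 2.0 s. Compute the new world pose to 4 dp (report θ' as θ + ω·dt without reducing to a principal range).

θ' = -2.3562 + -0.5·2.0 = -3.3562
R = v/ω = 0.25/-0.5 = -0.5000
x' = -0.5 + -0.5000·(sin -3.3562 − sin -2.3562) = -0.9600
y' = -0.5 − -0.5000·(cos -3.3562 − cos -2.3562) = -0.6350

(-0.9600, -0.6350, -3.3562)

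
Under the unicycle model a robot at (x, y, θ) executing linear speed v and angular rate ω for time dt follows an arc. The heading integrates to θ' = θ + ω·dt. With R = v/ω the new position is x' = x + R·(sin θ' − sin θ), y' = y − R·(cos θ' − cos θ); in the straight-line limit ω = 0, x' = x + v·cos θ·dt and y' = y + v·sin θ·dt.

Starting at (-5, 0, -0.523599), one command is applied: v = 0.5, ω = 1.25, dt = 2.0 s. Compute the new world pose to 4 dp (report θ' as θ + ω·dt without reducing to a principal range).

(-4.4325, 0.5042, 1.9764)

θ' = -0.5236 + 1.25·2.0 = 1.9764
R = v/ω = 0.5/1.25 = 0.4000
x' = -5 + 0.4000·(sin 1.9764 − sin -0.5236) = -4.4325
y' = 0 − 0.4000·(cos 1.9764 − cos -0.5236) = 0.5042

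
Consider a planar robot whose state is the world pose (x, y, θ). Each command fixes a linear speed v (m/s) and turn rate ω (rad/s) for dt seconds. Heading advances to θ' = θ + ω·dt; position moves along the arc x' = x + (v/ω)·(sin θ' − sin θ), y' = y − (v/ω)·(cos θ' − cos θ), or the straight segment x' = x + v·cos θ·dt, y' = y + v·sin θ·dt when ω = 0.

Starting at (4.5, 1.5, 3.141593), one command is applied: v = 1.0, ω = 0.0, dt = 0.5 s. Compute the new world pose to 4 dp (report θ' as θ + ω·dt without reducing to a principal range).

θ' = 3.1416 + 0.0·0.5 = 3.1416
ω = 0 → straight: x' = 4.5 + 1.0·cos(3.1416)·0.5 = 4.0000
y' = 1.5 + 1.0·sin(3.1416)·0.5 = 1.5000

(4.0000, 1.5000, 3.1416)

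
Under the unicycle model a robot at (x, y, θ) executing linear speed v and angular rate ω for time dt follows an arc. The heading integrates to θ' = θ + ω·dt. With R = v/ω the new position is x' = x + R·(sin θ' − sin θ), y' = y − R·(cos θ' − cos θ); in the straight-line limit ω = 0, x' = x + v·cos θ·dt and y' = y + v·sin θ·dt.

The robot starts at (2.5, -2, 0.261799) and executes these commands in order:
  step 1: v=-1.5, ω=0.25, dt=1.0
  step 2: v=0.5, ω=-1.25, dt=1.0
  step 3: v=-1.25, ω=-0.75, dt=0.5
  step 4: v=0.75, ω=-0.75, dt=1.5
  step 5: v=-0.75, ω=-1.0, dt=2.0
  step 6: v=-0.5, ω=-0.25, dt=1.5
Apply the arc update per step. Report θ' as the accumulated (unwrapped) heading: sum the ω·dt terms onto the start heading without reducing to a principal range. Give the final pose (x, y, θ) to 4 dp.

(2.5614, -4.0184, -4.6132)

step 1: θ'=0.5118 (R=-6.0000) → pose (1.1144, -2.5644, 0.5118)
step 2: θ'=-0.7382 (R=-0.4000) → pose (1.5795, -2.6172, -0.7382)
step 3: θ'=-1.1132 (R=1.6667) → pose (1.2059, -2.1208, -1.1132)
step 4: θ'=-2.2382 (R=-1.0000) → pose (1.0942, -3.1815, -2.2382)
step 5: θ'=-4.2382 (R=0.7500) → pose (2.3506, -3.3033, -4.2382)
step 6: θ'=-4.6132 (R=2.0000) → pose (2.5614, -4.0184, -4.6132)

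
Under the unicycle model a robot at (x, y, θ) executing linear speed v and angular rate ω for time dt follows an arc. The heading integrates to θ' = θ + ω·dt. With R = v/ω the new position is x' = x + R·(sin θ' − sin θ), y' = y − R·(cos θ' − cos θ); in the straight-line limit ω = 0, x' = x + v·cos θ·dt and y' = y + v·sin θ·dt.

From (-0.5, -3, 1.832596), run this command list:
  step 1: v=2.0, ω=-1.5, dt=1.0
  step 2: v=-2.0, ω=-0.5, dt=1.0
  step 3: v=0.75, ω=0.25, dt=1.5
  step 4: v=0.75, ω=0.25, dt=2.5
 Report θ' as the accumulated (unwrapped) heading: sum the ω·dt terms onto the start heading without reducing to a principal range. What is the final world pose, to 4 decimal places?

(1.0990, -0.6187, 0.8326)

step 1: θ'=0.3326 (R=-1.3333) → pose (0.3526, -1.3946, 0.3326)
step 2: θ'=-0.1674 (R=4.0000) → pose (-1.6199, -1.5579, -0.1674)
step 3: θ'=0.2076 (R=3.0000) → pose (-0.5017, -1.5355, 0.2076)
step 4: θ'=0.8326 (R=3.0000) → pose (1.0990, -0.6187, 0.8326)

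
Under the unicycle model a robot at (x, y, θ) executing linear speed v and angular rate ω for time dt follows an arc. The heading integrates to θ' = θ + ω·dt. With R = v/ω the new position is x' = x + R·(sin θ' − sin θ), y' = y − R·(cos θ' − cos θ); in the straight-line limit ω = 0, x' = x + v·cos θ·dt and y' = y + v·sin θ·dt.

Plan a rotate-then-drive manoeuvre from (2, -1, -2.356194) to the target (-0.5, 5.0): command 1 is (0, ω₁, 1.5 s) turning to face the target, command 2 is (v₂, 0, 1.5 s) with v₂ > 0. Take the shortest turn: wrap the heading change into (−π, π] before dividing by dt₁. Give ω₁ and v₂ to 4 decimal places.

heading to target = atan2(5−-1, -0.5−2) = 1.9656
Δθ = wrap(1.9656 − -2.3562) = -1.9614; ω₁ = Δθ/dt₁ = -1.3076
distance = √((-0.5−2)² + (5−-1)²) = 6.5000; v₂ = distance/dt₂ = 4.3333

ω₁ = -1.3076, v₂ = 4.3333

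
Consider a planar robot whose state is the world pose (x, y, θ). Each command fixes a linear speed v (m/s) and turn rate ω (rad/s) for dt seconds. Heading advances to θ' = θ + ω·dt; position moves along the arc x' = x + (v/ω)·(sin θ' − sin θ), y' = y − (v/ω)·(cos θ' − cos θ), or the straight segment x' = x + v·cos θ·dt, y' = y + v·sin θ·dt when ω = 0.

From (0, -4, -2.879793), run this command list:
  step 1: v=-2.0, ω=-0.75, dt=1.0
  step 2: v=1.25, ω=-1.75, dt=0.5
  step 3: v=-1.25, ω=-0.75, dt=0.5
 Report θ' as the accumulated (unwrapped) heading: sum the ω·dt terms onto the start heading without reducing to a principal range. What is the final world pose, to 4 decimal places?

(1.5895, -4.3583, -4.8798)

step 1: θ'=-3.6298 (R=2.6667) → pose (1.9410, -4.2207, -3.6298)
step 2: θ'=-4.5048 (R=-0.7143) → pose (1.5770, -3.7370, -4.5048)
step 3: θ'=-4.8798 (R=1.6667) → pose (1.5895, -4.3583, -4.8798)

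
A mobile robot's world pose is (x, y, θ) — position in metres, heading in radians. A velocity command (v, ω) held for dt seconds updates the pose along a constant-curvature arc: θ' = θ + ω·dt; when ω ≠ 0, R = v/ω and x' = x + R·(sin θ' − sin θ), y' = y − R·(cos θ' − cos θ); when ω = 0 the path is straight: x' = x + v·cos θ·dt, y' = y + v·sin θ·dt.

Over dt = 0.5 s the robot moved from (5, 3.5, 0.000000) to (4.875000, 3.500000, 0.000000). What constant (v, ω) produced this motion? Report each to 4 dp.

Δθ = 0.000000 − 0.000000 = 0.000000
ω = Δθ/dt = 0.000000/0.5 = 0.0000
ω = 0 → v = (Δx·cos θ + Δy·sin θ)/dt = -0.2500

v = -0.2500, ω = 0.0000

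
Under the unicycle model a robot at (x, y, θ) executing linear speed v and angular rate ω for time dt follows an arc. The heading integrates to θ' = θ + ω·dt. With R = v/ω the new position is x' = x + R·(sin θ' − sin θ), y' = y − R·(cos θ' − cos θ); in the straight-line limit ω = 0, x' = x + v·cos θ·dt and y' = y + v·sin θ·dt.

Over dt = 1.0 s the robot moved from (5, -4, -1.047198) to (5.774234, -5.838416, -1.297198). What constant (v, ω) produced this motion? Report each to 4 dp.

Δθ = -1.297198 − -1.047198 = -0.250000
ω = Δθ/dt = -0.250000/1.0 = -0.2500
R = −Δy/(cos θ' − cos θ) = -8.0000
v = R·ω = -8.0000·-0.2500 = 2.0000

v = 2.0000, ω = -0.2500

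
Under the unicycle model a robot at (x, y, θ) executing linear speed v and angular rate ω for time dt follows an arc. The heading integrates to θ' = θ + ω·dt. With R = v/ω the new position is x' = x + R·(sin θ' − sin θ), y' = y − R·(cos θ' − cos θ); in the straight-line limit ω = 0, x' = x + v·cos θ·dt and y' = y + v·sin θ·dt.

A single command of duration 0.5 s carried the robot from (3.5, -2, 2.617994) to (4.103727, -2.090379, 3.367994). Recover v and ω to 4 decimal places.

v = -1.2500, ω = 1.5000

Δθ = 3.367994 − 2.617994 = 0.750000
ω = Δθ/dt = 0.750000/0.5 = 1.5000
R = Δx/(sin θ' − sin θ) = -0.8333
v = R·ω = -0.8333·1.5000 = -1.2500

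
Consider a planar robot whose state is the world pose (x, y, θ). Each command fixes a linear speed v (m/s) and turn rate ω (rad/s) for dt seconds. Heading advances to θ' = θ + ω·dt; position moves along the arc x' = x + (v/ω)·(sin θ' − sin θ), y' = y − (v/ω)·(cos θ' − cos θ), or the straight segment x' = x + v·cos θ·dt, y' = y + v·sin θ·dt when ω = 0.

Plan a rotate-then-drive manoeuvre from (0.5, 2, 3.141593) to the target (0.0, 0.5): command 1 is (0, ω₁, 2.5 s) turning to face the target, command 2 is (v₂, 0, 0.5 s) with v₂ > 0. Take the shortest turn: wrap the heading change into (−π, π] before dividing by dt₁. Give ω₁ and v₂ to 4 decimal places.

ω₁ = 0.4996, v₂ = 3.1623

heading to target = atan2(0.5−2, 0−0.5) = -1.8925
Δθ = wrap(-1.8925 − 3.1416) = 1.2490; ω₁ = Δθ/dt₁ = 0.4996
distance = √((0−0.5)² + (0.5−2)²) = 1.5811; v₂ = distance/dt₂ = 3.1623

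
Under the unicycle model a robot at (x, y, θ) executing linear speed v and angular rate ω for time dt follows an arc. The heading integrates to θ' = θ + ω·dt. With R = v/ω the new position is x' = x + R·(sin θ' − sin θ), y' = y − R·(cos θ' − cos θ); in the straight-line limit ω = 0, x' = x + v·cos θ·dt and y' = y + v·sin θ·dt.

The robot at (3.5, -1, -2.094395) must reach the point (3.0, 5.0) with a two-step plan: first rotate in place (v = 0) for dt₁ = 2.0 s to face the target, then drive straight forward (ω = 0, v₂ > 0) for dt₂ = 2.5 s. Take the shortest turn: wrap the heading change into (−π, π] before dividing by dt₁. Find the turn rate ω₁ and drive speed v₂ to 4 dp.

heading to target = atan2(5−-1, 3−3.5) = 1.6539
Δθ = wrap(1.6539 − -2.0944) = -2.5349; ω₁ = Δθ/dt₁ = -1.2674
distance = √((3−3.5)² + (5−-1)²) = 6.0208; v₂ = distance/dt₂ = 2.4083

ω₁ = -1.2674, v₂ = 2.4083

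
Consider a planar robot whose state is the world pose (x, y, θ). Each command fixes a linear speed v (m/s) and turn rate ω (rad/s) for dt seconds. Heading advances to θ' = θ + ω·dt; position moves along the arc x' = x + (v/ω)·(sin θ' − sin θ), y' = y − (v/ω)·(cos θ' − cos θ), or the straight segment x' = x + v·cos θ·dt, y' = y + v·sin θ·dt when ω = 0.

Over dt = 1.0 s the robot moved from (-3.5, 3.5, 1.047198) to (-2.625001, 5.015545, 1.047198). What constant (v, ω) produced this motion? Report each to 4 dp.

Δθ = 1.047198 − 1.047198 = 0.000000
ω = Δθ/dt = 0.000000/1.0 = 0.0000
ω = 0 → v = (Δx·cos θ + Δy·sin θ)/dt = 1.7500

v = 1.7500, ω = 0.0000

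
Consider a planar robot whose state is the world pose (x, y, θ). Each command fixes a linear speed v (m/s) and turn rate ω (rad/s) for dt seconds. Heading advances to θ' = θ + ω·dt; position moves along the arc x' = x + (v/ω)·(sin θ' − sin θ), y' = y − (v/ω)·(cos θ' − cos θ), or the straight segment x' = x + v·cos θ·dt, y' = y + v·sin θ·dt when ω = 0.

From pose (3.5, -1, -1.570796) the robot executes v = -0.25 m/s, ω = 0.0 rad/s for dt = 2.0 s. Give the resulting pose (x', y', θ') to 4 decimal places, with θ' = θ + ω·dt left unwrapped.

θ' = -1.5708 + 0.0·2.0 = -1.5708
ω = 0 → straight: x' = 3.5 + -0.25·cos(-1.5708)·2.0 = 3.5000
y' = -1 + -0.25·sin(-1.5708)·2.0 = -0.5000

(3.5000, -0.5000, -1.5708)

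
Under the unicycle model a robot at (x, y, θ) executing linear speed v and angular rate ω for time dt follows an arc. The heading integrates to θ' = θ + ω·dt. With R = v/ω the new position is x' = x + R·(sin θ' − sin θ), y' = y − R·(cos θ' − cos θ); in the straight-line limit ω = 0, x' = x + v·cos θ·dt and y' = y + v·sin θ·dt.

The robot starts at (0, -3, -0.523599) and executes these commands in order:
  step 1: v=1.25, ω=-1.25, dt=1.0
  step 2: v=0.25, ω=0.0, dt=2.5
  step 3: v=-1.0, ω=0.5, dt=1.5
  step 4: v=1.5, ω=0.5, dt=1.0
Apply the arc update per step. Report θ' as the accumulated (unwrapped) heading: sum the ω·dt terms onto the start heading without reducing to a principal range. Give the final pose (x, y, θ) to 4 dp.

(1.1645, -4.2734, -0.5236)

step 1: θ'=-1.7736 (R=-1.0000) → pose (0.4795, -4.0674, -1.7736)
step 2: θ'=-1.7736 (straight) → pose (0.3536, -4.6796, -1.7736)
step 3: θ'=-1.0236 (R=-2.0000) → pose (0.1026, -3.2362, -1.0236)
step 4: θ'=-0.5236 (R=3.0000) → pose (1.1645, -4.2734, -0.5236)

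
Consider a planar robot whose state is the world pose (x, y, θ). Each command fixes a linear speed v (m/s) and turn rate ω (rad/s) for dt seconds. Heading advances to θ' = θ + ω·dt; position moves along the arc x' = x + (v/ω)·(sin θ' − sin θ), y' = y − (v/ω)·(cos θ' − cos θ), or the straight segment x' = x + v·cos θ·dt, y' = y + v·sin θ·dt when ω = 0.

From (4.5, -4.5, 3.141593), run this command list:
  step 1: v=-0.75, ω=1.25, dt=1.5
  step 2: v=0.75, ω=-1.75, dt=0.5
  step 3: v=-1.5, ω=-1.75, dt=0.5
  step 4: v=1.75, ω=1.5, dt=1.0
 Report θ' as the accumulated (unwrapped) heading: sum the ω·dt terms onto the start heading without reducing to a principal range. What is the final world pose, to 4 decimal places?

step 1: θ'=5.0166 (R=-0.6000) → pose (5.0725, -3.7203, 5.0166)
step 2: θ'=4.1416 (R=-0.4286) → pose (5.0242, -4.0802, 4.1416)
step 3: θ'=3.2666 (R=0.8571) → pose (5.6386, -3.6929, 3.2666)
step 4: θ'=4.7666 (R=1.1667) → pose (4.6191, -4.9136, 4.7666)

(4.6191, -4.9136, 4.7666)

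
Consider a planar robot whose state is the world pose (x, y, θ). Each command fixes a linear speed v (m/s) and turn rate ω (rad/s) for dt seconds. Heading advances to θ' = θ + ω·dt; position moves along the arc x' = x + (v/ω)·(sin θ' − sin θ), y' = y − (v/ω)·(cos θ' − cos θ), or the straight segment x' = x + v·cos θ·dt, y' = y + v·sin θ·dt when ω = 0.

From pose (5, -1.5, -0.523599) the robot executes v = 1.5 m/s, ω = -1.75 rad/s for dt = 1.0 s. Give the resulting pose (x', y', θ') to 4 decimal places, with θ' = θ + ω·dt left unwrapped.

(5.2255, -2.7963, -2.2736)

θ' = -0.5236 + -1.75·1.0 = -2.2736
R = v/ω = 1.5/-1.75 = -0.8571
x' = 5 + -0.8571·(sin -2.2736 − sin -0.5236) = 5.2255
y' = -1.5 − -0.8571·(cos -2.2736 − cos -0.5236) = -2.7963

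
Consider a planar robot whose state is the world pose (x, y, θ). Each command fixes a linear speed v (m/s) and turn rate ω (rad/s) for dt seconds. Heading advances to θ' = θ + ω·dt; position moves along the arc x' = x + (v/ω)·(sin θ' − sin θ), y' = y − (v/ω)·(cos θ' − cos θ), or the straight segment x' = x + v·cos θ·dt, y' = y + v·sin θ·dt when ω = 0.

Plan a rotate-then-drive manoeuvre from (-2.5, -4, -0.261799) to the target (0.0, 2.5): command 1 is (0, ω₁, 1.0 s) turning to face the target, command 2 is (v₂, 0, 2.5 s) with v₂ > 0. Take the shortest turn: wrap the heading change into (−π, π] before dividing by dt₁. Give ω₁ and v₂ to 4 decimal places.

heading to target = atan2(2.5−-4, 0−-2.5) = 1.2036
Δθ = wrap(1.2036 − -0.2618) = 1.4654; ω₁ = Δθ/dt₁ = 1.4654
distance = √((0−-2.5)² + (2.5−-4)²) = 6.9642; v₂ = distance/dt₂ = 2.7857

ω₁ = 1.4654, v₂ = 2.7857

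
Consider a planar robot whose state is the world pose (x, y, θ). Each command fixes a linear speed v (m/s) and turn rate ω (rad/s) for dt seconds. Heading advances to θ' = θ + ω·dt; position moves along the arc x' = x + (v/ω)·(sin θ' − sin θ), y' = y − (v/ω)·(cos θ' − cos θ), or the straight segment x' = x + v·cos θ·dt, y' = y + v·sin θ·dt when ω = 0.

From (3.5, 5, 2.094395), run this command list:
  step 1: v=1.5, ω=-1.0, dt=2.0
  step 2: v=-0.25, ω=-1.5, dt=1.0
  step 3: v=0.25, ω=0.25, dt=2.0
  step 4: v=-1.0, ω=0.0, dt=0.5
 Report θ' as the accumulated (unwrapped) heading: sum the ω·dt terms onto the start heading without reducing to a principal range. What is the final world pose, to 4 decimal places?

(4.3685, 7.3225, -0.9056)

step 1: θ'=0.0944 (R=-1.5000) → pose (4.6577, 7.2433, 0.0944)
step 2: θ'=-1.4056 (R=0.1667) → pose (4.4775, 7.3818, -1.4056)
step 3: θ'=-0.9056 (R=1.0000) → pose (4.6771, 6.9291, -0.9056)
step 4: θ'=-0.9056 (straight) → pose (4.3685, 7.3225, -0.9056)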